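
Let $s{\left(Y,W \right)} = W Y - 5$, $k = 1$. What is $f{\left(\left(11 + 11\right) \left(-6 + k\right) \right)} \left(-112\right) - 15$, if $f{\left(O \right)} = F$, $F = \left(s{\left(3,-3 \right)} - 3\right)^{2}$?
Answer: $-32383$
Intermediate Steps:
$s{\left(Y,W \right)} = -5 + W Y$
$F = 289$ ($F = \left(\left(-5 - 9\right) - 3\right)^{2} = \left(-14 - 3\right)^{2} = \left(-17\right)^{2} = 289$)
$f{\left(O \right)} = 289$
$f{\left(\left(11 + 11\right) \left(-6 + k\right) \right)} \left(-112\right) - 15 = 289 \left(-112\right) - 15 = -32368 - 15 = -32383$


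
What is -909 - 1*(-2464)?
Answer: 1555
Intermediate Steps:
-909 - 1*(-2464) = -909 + 2464 = 1555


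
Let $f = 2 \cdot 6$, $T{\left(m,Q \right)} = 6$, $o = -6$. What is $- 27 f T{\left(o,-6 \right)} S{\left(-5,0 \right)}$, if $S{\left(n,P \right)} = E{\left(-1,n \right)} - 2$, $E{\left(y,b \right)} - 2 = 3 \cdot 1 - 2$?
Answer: $-1944$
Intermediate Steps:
$E{\left(y,b \right)} = 3$ ($E{\left(y,b \right)} = 2 + \left(3 \cdot 1 - 2\right) = 2 + \left(3 - 2\right) = 2 + 1 = 3$)
$S{\left(n,P \right)} = 1$ ($S{\left(n,P \right)} = 3 - 2 = 1$)
$f = 12$
$- 27 f T{\left(o,-6 \right)} S{\left(-5,0 \right)} = - 27 \cdot 12 \cdot 6 \cdot 1 = \left(-27\right) 72 \cdot 1 = \left(-1944\right) 1 = -1944$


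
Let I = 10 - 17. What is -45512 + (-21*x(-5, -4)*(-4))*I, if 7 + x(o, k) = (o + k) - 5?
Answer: -33164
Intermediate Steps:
I = -7
x(o, k) = -12 + k + o (x(o, k) = -7 + ((o + k) - 5) = -7 + ((k + o) - 5) = -7 + (-5 + k + o) = -12 + k + o)
-45512 + (-21*x(-5, -4)*(-4))*I = -45512 - 21*(-12 - 4 - 5)*(-4)*(-7) = -45512 - (-441)*(-4)*(-7) = -45512 - 21*84*(-7) = -45512 - 1764*(-7) = -45512 + 12348 = -33164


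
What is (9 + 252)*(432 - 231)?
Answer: 52461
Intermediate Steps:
(9 + 252)*(432 - 231) = 261*201 = 52461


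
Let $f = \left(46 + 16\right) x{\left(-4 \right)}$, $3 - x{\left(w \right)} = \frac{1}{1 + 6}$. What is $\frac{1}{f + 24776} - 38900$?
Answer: $- \frac{6794740793}{174672} \approx -38900.0$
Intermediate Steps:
$x{\left(w \right)} = \frac{20}{7}$ ($x{\left(w \right)} = 3 - \frac{1}{1 + 6} = 3 - \frac{1}{7} = \frac{20}{7}$)
$f = \frac{1240}{7}$ ($f = \left(46 + 16\right) \frac{20}{7} = 62 \cdot \frac{20}{7} = \frac{1240}{7} \approx 177.14$)
$\frac{1}{f + 24776} - 38900 = \frac{1}{\frac{1240}{7} + 24776} - 38900 = \frac{1}{\frac{174672}{7}} - 38900 = \frac{7}{174672} - 38900 = - \frac{6794740793}{174672}$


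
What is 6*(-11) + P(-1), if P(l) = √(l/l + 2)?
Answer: -66 + √3 ≈ -64.268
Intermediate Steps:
P(l) = √3 (P(l) = √(1 + 2) = √3)
6*(-11) + P(-1) = 6*(-11) + √3 = -66 + √3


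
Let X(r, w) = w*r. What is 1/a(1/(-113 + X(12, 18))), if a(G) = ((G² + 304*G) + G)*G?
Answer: 1092727/31416 ≈ 34.782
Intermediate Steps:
X(r, w) = r*w
a(G) = G*(G² + 305*G) (a(G) = (G² + 305*G)*G = G*(G² + 305*G))
1/a(1/(-113 + X(12, 18))) = 1/((1/(-113 + 12*18))²*(305 + 1/(-113 + 12*18))) = 1/((1/(-113 + 216))²*(305 + 1/(-113 + 216))) = 1/((1/103)²*(305 + 1/103)) = 1/((1/10609)*(31416/103)) = 1/(31416/1092727) = 1092727/31416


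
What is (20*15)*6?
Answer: 1800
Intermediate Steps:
(20*15)*6 = 300*6 = 1800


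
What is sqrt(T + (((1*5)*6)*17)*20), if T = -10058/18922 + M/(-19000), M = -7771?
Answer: sqrt(9129963446340890)/946100 ≈ 100.99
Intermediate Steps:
T = -1159451/9461000 (T = -10058/18922 - 7771/(-19000) = -10058*1/18922 - 7771*(-1/19000) = -5029/9461 + 409/1000 = -1159451/9461000 ≈ -0.12255)
sqrt(T + (((1*5)*6)*17)*20) = sqrt(-1159451/9461000 + (((1*5)*6)*17)*20) = sqrt(-1159451/9461000 + ((5*6)*17)*20) = sqrt(-1159451/9461000 + (30*17)*20) = sqrt(-1159451/9461000 + 510*20) = sqrt(-1159451/9461000 + 10200) = sqrt(96501040549/9461000) = sqrt(9129963446340890)/946100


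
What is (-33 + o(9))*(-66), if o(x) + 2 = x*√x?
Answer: 528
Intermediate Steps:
o(x) = -2 + x^(3/2) (o(x) = -2 + x*√x = -2 + x^(3/2))
(-33 + o(9))*(-66) = (-33 + (-2 + 9^(3/2)))*(-66) = (-33 + (-2 + 27))*(-66) = (-33 + 25)*(-66) = -8*(-66) = 528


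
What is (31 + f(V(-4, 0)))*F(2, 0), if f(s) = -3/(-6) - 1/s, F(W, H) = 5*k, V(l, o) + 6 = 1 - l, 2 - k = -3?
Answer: 1625/2 ≈ 812.50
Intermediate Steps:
k = 5 (k = 2 - 1*(-3) = 2 + 3 = 5)
V(l, o) = -5 - l (V(l, o) = -6 + (1 - l) = -5 - l)
F(W, H) = 25 (F(W, H) = 5*5 = 25)
f(s) = ½ - 1/s (f(s) = -3*(-⅙) - 1/s = ½ - 1/s)
(31 + f(V(-4, 0)))*F(2, 0) = (31 + (-2 + (-5 - 1*(-4)))/(2*(-5 - 1*(-4))))*25 = (31 + (-2 + (-5 + 4))/(2*(-5 + 4)))*25 = (31 + (½)*(-2 - 1)/(-1))*25 = (31 + (½)*(-1)*(-3))*25 = (31 + 3/2)*25 = (65/2)*25 = 1625/2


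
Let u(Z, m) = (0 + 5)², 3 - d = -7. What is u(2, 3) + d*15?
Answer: 175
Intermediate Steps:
d = 10 (d = 3 - 1*(-7) = 3 + 7 = 10)
u(Z, m) = 25 (u(Z, m) = 5² = 25)
u(2, 3) + d*15 = 25 + 10*15 = 25 + 150 = 175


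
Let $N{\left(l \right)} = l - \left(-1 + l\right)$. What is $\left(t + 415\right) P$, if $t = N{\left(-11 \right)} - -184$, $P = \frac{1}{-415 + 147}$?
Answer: $- \frac{150}{67} \approx -2.2388$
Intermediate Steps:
$N{\left(l \right)} = 1$ ($N{\left(l \right)} = l - \left(-1 + l\right) = 1$)
$P = - \frac{1}{268}$ ($P = \frac{1}{-268} = - \frac{1}{268} \approx -0.0037313$)
$t = 185$ ($t = 1 - -184 = 1 + 184 = 185$)
$\left(t + 415\right) P = \left(185 + 415\right) \left(- \frac{1}{268}\right) = 600 \left(- \frac{1}{268}\right) = - \frac{150}{67}$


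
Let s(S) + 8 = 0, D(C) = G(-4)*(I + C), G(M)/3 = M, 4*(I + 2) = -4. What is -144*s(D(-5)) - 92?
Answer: 1060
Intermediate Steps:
I = -3 (I = -2 + (1/4)*(-4) = -2 - 1 = -3)
G(M) = 3*M
D(C) = 36 - 12*C (D(C) = (3*(-4))*(-3 + C) = -12*(-3 + C) = 36 - 12*C)
s(S) = -8 (s(S) = -8 + 0 = -8)
-144*s(D(-5)) - 92 = -144*(-8) - 92 = 1152 - 92 = 1060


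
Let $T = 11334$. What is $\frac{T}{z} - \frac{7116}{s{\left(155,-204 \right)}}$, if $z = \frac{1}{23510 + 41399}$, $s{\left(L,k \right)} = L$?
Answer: $\frac{114030176814}{155} \approx 7.3568 \cdot 10^{8}$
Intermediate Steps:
$z = \frac{1}{64909} \approx 1.5406 \cdot 10^{-5}$
$\frac{T}{z} - \frac{7116}{s{\left(155,-204 \right)}} = 11334 \frac{1}{\frac{1}{64909}} - \frac{7116}{155} = 11334 \cdot 64909 - \frac{7116}{155} = 735678606 - \frac{7116}{155} = \frac{114030176814}{155}$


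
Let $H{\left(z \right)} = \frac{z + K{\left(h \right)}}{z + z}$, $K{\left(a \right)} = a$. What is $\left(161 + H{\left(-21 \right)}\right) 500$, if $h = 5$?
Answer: $\frac{1694500}{21} \approx 80691.0$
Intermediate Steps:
$H{\left(z \right)} = \frac{5 + z}{2 z}$ ($H{\left(z \right)} = \frac{z + 5}{z + z} = \frac{5 + z}{2 z}$)
$\left(161 + H{\left(-21 \right)}\right) 500 = \left(161 + \frac{5 - 21}{2 \left(-21\right)}\right) 500 = \left(161 + \frac{1}{2} \left(- \frac{1}{21}\right) \left(-16\right)\right) 500 = \left(161 + \frac{8}{21}\right) 500 = \frac{3389}{21} \cdot 500 = \frac{1694500}{21}$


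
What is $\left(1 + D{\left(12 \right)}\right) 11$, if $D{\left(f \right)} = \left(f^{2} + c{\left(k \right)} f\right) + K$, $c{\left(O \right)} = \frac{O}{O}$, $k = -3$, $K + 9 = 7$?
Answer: $1705$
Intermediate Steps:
$K = -2$ ($K = -9 + 7 = -2$)
$c{\left(O \right)} = 1$
$D{\left(f \right)} = -2 + f + f^{2}$ ($D{\left(f \right)} = \left(f^{2} + 1 f\right) - 2 = \left(f^{2} + f\right) - 2 = \left(f + f^{2}\right) - 2 = -2 + f + f^{2}$)
$\left(1 + D{\left(12 \right)}\right) 11 = \left(1 + \left(-2 + 12 + 12^{2}\right)\right) 11 = \left(1 + \left(-2 + 12 + 144\right)\right) 11 = \left(1 + 154\right) 11 = 155 \cdot 11 = 1705$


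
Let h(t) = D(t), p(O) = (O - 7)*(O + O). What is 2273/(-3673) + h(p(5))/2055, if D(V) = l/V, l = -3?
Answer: -31136427/50320100 ≈ -0.61877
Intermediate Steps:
p(O) = 2*O*(-7 + O) (p(O) = (-7 + O)*(2*O) = 2*O*(-7 + O))
D(V) = -3/V
h(t) = -3/t
2273/(-3673) + h(p(5))/2055 = 2273/(-3673) - 3*1/(10*(-7 + 5))/2055 = 2273*(-1/3673) - 3/(2*5*(-2))*(1/2055) = -2273/3673 - 3/(-20)*(1/2055) = -2273/3673 - 3*(-1/20)*(1/2055) = -2273/3673 + (3/20)*(1/2055) = -2273/3673 + 1/13700 = -31136427/50320100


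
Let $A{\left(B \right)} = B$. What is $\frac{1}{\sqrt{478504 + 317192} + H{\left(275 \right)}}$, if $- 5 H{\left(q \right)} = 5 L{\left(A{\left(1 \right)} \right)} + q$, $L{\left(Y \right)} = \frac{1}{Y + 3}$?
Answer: $\frac{884}{12682295} + \frac{704 \sqrt{411}}{12682295} \approx 0.0011951$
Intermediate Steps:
$L{\left(Y \right)} = \frac{1}{3 + Y}$
$H{\left(q \right)} = - \frac{1}{4} - \frac{q}{5}$ ($H{\left(q \right)} = - \frac{\frac{5}{3 + 1} + q}{5} = - \frac{\frac{5}{4} + q}{5} = - \frac{1}{4} - \frac{q}{5}$)
$\frac{1}{\sqrt{478504 + 317192} + H{\left(275 \right)}} = \frac{1}{\sqrt{478504 + 317192} - \frac{221}{4}} = \frac{1}{\sqrt{795696} - \frac{221}{4}} = \frac{1}{44 \sqrt{411} - \frac{221}{4}} = \frac{1}{- \frac{221}{4} + 44 \sqrt{411}}$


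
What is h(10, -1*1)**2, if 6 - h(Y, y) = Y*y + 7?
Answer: 81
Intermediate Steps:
h(Y, y) = -1 - Y*y (h(Y, y) = 6 - (Y*y + 7) = 6 - (7 + Y*y) = 6 + (-7 - Y*y) = -1 - Y*y)
h(10, -1*1)**2 = (-1 - 1*10*(-1*1))**2 = (-1 - 1*10*(-1))**2 = (-1 + 10)**2 = 9**2 = 81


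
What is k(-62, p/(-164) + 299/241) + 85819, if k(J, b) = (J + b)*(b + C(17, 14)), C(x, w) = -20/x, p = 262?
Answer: 570397698983289/6639122948 ≈ 85915.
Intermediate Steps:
k(J, b) = (-20/17 + b)*(J + b) (k(J, b) = (J + b)*(b - 20/17) = (J + b)*(-20/17 + b) = (-20/17 + b)*(J + b))
k(-62, p/(-164) + 299/241) + 85819 = ((262/(-164) + 299/241)**2 - 20/17*(-62) - 20*(262/(-164) + 299/241)/17 - 62*(262/(-164) + 299/241)) + 85819 = ((262*(-1/164) + 299*(1/241))**2 + 1240/17 - 20*(262*(-1/164) + 299*(1/241))/17 - 62*(262*(-1/164) + 299*(1/241))) + 85819 = ((-131/82 + 299/241)**2 + 1240/17 - 20*(-131/82 + 299/241)/17 - 62*(-131/82 + 299/241)) + 85819 = ((-7053/19762)**2 + 1240/17 - 20/17*(-7053/19762) - 62*(-7053/19762)) + 85819 = (49744809/390536644 + 1240/17 + 70530/167977 + 218643/9881) + 85819 = 634806708877/6639122948 + 85819 = 570397698983289/6639122948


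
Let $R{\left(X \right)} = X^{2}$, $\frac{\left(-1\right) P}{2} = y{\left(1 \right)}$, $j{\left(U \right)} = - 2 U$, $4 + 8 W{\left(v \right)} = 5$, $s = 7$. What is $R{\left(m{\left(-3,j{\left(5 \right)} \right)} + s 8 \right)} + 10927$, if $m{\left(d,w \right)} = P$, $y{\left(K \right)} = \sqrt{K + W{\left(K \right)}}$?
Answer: $\frac{28135}{2} - 168 \sqrt{2} \approx 13830.0$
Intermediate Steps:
$W{\left(v \right)} = \frac{1}{8}$ ($W{\left(v \right)} = - \frac{1}{2} + \frac{1}{8} \cdot 5 = - \frac{1}{2} + \frac{5}{8} = \frac{1}{8}$)
$y{\left(K \right)} = \sqrt{\frac{1}{8} + K}$ ($y{\left(K \right)} = \sqrt{K + \frac{1}{8}} = \sqrt{\frac{1}{8} + K}$)
$P = - \frac{3 \sqrt{2}}{2}$ ($P = - 2 \frac{\sqrt{2 + 16 \cdot 1}}{4} = - 2 \frac{\sqrt{2 + 16}}{4} = - 2 \frac{\sqrt{18}}{4} = - 2 \frac{3 \sqrt{2}}{4} = - \frac{3 \sqrt{2}}{2} \approx -2.1213$)
$m{\left(d,w \right)} = - \frac{3 \sqrt{2}}{2}$
$R{\left(m{\left(-3,j{\left(5 \right)} \right)} + s 8 \right)} + 10927 = \left(- \frac{3 \sqrt{2}}{2} + 7 \cdot 8\right)^{2} + 10927 = \left(- \frac{3 \sqrt{2}}{2} + 56\right)^{2} + 10927 = \left(56 - \frac{3 \sqrt{2}}{2}\right)^{2} + 10927 = 10927 + \left(56 - \frac{3 \sqrt{2}}{2}\right)^{2}$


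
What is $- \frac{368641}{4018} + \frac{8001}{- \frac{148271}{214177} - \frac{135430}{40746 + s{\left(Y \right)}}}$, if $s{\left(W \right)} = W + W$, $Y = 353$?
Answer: $- \frac{2368021479719079}{1120962068086} \approx -2112.5$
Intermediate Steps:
$s{\left(W \right)} = 2 W$
$- \frac{368641}{4018} + \frac{8001}{- \frac{148271}{214177} - \frac{135430}{40746 + s{\left(Y \right)}}} = - \frac{368641}{4018} + \frac{8001}{- \frac{148271}{214177} - \frac{135430}{40746 + 2 \cdot 353}} = \left(-368641\right) \frac{1}{4018} + \frac{8001}{\left(-148271\right) \frac{1}{214177} - \frac{135430}{40746 + 706}} = - \frac{52663}{574} + \frac{8001}{- \frac{148271}{214177} - \frac{135430}{41452}} = - \frac{52663}{574} + \frac{8001}{- \frac{148271}{214177} - \frac{67715}{20726}} = - \frac{52663}{574} + \frac{8001}{- \frac{17576060301}{4439032502}} = - \frac{52663}{574} + 8001 \left(- \frac{4439032502}{17576060301}\right) = - \frac{52663}{574} - \frac{3946299894278}{1952895589} = - \frac{2368021479719079}{1120962068086}$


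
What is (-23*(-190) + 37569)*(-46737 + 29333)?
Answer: -729906356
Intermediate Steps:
(-23*(-190) + 37569)*(-46737 + 29333) = (4370 + 37569)*(-17404) = 41939*(-17404) = -729906356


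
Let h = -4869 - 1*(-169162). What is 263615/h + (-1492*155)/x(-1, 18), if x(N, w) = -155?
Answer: 245388771/164293 ≈ 1493.6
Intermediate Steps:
h = 164293 (h = -4869 + 169162 = 164293)
263615/h + (-1492*155)/x(-1, 18) = 263615/164293 - 1492*155/(-155) = 263615*(1/164293) - 231260*(-1/155) = 263615/164293 + 1492 = 245388771/164293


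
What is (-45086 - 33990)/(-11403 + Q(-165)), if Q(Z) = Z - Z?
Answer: 79076/11403 ≈ 6.9347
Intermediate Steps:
Q(Z) = 0
(-45086 - 33990)/(-11403 + Q(-165)) = (-45086 - 33990)/(-11403 + 0) = -79076/(-11403) = -79076*(-1/11403) = 79076/11403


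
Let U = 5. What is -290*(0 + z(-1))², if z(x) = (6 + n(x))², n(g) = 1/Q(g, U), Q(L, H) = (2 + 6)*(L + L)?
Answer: -11810340625/32768 ≈ -3.6042e+5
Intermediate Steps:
Q(L, H) = 16*L (Q(L, H) = 8*(2*L) = 16*L)
n(g) = 1/(16*g)
z(x) = (6 + 1/(16*x))²
-290*(0 + z(-1))² = -290*(0 + (1/256)*(1 + 96*(-1))²/(-1)²)² = -290*(0 + (1/256)*1*(1 - 96)²)² = -290*(0 + (1/256)*1*(-95)²)² = -290*(0 + (1/256)*1*9025)² = -290*(0 + 9025/256)² = -290*(9025/256)² = -290*81450625/65536 = -11810340625/32768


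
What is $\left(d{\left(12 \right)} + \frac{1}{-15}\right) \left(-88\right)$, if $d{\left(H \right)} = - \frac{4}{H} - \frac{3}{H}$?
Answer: $\frac{286}{5} \approx 57.2$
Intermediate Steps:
$d{\left(H \right)} = - \frac{7}{H}$
$\left(d{\left(12 \right)} + \frac{1}{-15}\right) \left(-88\right) = \left(- \frac{7}{12} + \frac{1}{-15}\right) \left(-88\right) = \left(\left(-7\right) \frac{1}{12} - \frac{1}{15}\right) \left(-88\right) = \left(- \frac{7}{12} - \frac{1}{15}\right) \left(-88\right) = \left(- \frac{13}{20}\right) \left(-88\right) = \frac{286}{5}$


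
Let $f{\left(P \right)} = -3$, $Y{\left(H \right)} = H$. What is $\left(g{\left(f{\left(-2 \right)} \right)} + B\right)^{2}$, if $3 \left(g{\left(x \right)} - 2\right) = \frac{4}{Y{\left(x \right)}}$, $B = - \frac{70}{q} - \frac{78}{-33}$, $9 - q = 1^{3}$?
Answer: $\frac{3659569}{156816} \approx 23.337$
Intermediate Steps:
$q = 8$ ($q = 9 - 1^{3} = 9 - 1 = 8$)
$B = - \frac{281}{44}$ ($B = - \frac{70}{8} - \frac{78}{-33} = \left(-70\right) \frac{1}{8} - - \frac{26}{11} = - \frac{35}{4} + \frac{26}{11} = - \frac{281}{44} \approx -6.3864$)
$g{\left(x \right)} = 2 + \frac{4}{3 x}$ ($g{\left(x \right)} = 2 + \frac{4 \frac{1}{x}}{3} = 2 + \frac{4}{3 x}$)
$\left(g{\left(f{\left(-2 \right)} \right)} + B\right)^{2} = \left(\left(2 + \frac{4}{3 \left(-3\right)}\right) - \frac{281}{44}\right)^{2} = \left(\left(2 + \frac{4}{3} \left(- \frac{1}{3}\right)\right) - \frac{281}{44}\right)^{2} = \left(\left(2 - \frac{4}{9}\right) - \frac{281}{44}\right)^{2} = \left(\frac{14}{9} - \frac{281}{44}\right)^{2} = \left(- \frac{1913}{396}\right)^{2} = \frac{3659569}{156816}$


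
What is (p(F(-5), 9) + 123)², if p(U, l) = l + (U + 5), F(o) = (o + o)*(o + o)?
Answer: 56169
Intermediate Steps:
F(o) = 4*o² (F(o) = (2*o)*(2*o) = 4*o²)
p(U, l) = 5 + U + l (p(U, l) = l + (5 + U) = 5 + U + l)
(p(F(-5), 9) + 123)² = ((5 + 4*(-5)² + 9) + 123)² = ((5 + 4*25 + 9) + 123)² = ((5 + 100 + 9) + 123)² = (114 + 123)² = 237² = 56169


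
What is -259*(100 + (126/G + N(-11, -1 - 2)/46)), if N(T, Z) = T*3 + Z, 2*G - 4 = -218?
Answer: -62490484/2461 ≈ -25392.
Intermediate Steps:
G = -107 (G = 2 + (½)*(-218) = 2 - 109 = -107)
N(T, Z) = Z + 3*T (N(T, Z) = 3*T + Z = Z + 3*T)
-259*(100 + (126/G + N(-11, -1 - 2)/46)) = -259*(100 + (126/(-107) + ((-1 - 2) + 3*(-11))/46)) = -259*(100 + (126*(-1/107) + (-3 - 33)*(1/46))) = -259*(100 + (-126/107 - 36*1/46)) = -259*(100 + (-126/107 - 18/23)) = -259*(100 - 4824/2461) = -259*241276/2461 = -62490484/2461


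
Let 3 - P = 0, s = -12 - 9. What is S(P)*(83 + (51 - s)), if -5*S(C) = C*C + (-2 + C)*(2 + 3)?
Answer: -434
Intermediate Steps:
s = -21
P = 3 (P = 3 - 1*0 = 3 + 0 = 3)
S(C) = 2 - C - C**2/5 (S(C) = -(C*C + (-2 + C)*(2 + 3))/5 = -(C**2 + (-2 + C)*5)/5 = -(C**2 + (-10 + 5*C))/5 = -(-10 + C**2 + 5*C)/5 = 2 - C - C**2/5)
S(P)*(83 + (51 - s)) = (2 - 1*3 - 1/5*3**2)*(83 + (51 - 1*(-21))) = (2 - 3 - 1/5*9)*(83 + (51 + 21)) = (2 - 3 - 9/5)*(83 + 72) = -14/5*155 = -434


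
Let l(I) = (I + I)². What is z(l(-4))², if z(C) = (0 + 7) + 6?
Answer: 169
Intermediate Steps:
l(I) = 4*I² (l(I) = (2*I)² = 4*I²)
z(C) = 13 (z(C) = 7 + 6 = 13)
z(l(-4))² = 13² = 169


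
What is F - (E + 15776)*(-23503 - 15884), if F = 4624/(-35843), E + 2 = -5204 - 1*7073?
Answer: 4936883594153/35843 ≈ 1.3774e+8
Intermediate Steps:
E = -12279 (E = -2 + (-5204 - 1*7073) = -2 + (-5204 - 7073) = -2 - 12277 = -12279)
F = -4624/35843 (F = 4624*(-1/35843) = -4624/35843 ≈ -0.12901)
F - (E + 15776)*(-23503 - 15884) = -4624/35843 - (-12279 + 15776)*(-23503 - 15884) = -4624/35843 - 3497*(-39387) = -4624/35843 - 1*(-137736339) = -4624/35843 + 137736339 = 4936883594153/35843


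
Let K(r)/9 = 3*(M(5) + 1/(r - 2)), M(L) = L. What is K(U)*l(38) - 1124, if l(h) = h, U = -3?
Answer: 19004/5 ≈ 3800.8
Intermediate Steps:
K(r) = 135 + 27/(-2 + r) (K(r) = 9*(3*(5 + 1/(r - 2))) = 9*(3*(5 + 1/(-2 + r))) = 9*(15 + 3/(-2 + r)) = 135 + 27/(-2 + r))
K(U)*l(38) - 1124 = (27*(-9 + 5*(-3))/(-2 - 3))*38 - 1124 = (27*(-9 - 15)/(-5))*38 - 1124 = (27*(-⅕)*(-24))*38 - 1124 = (648/5)*38 - 1124 = 24624/5 - 1124 = 19004/5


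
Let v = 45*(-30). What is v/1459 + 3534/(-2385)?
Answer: -2791952/1159905 ≈ -2.4071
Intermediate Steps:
v = -1350
v/1459 + 3534/(-2385) = -1350/1459 + 3534/(-2385) = -1350*1/1459 + 3534*(-1/2385) = -1350/1459 - 1178/795 = -2791952/1159905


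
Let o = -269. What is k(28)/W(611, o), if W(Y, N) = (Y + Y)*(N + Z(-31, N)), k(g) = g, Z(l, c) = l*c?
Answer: 7/2465385 ≈ 2.8393e-6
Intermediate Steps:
Z(l, c) = c*l
W(Y, N) = -60*N*Y (W(Y, N) = (Y + Y)*(N + N*(-31)) = (2*Y)*(N - 31*N) = (2*Y)*(-30*N) = -60*N*Y)
k(28)/W(611, o) = 28/((-60*(-269)*611)) = 28/9861540 = 28*(1/9861540) = 7/2465385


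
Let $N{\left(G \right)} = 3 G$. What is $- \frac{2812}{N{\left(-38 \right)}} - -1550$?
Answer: $\frac{4724}{3} \approx 1574.7$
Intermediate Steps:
$- \frac{2812}{N{\left(-38 \right)}} - -1550 = - \frac{2812}{3 \left(-38\right)} - -1550 = - \frac{2812}{-114} + 1550 = \left(-2812\right) \left(- \frac{1}{114}\right) + 1550 = \frac{74}{3} + 1550 = \frac{4724}{3}$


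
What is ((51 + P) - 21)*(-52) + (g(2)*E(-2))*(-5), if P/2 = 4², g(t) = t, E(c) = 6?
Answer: -3284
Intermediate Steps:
P = 32 (P = 2*4² = 2*16 = 32)
((51 + P) - 21)*(-52) + (g(2)*E(-2))*(-5) = ((51 + 32) - 21)*(-52) + (2*6)*(-5) = (83 - 21)*(-52) + 12*(-5) = 62*(-52) - 60 = -3224 - 60 = -3284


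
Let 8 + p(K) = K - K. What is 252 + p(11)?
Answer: 244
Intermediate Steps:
p(K) = -8 (p(K) = -8 + (K - K) = -8 + 0 = -8)
252 + p(11) = 252 - 8 = 244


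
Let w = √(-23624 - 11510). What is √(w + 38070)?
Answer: √(38070 + I*√35134) ≈ 195.12 + 0.4803*I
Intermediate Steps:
w = I*√35134 (w = √(-35134) = I*√35134 ≈ 187.44*I)
√(w + 38070) = √(I*√35134 + 38070) = √(38070 + I*√35134)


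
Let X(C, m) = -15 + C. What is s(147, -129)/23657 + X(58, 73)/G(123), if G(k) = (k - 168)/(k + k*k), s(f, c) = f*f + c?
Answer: -5171381884/354855 ≈ -14573.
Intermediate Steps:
s(f, c) = c + f² (s(f, c) = f² + c = c + f²)
G(k) = (-168 + k)/(k + k²)
s(147, -129)/23657 + X(58, 73)/G(123) = (-129 + 147²)/23657 + (-15 + 58)/(((-168 + 123)/(123*(1 + 123)))) = (-129 + 21609)*(1/23657) + 43/(((1/123)*(-45)/124)) = 21480*(1/23657) + 43/(((1/123)*(1/124)*(-45))) = 21480/23657 + 43/(-15/5084) = 21480/23657 + 43*(-5084/15) = 21480/23657 - 218612/15 = -5171381884/354855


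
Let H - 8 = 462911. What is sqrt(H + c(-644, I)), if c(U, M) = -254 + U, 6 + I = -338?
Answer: 7*sqrt(9429) ≈ 679.72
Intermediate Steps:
I = -344 (I = -6 - 338 = -344)
H = 462919 (H = 8 + 462911 = 462919)
sqrt(H + c(-644, I)) = sqrt(462919 + (-254 - 644)) = sqrt(462919 - 898) = sqrt(462021) = 7*sqrt(9429)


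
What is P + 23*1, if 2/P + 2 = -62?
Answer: 735/32 ≈ 22.969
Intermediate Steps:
P = -1/32 (P = 2/(-2 - 62) = 2/(-64) = 2*(-1/64) = -1/32 ≈ -0.031250)
P + 23*1 = -1/32 + 23*1 = -1/32 + 23 = 735/32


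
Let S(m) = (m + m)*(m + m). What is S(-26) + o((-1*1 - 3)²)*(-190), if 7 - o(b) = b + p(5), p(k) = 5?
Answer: 5364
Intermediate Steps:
S(m) = 4*m² (S(m) = (2*m)*(2*m) = 4*m²)
o(b) = 2 - b (o(b) = 7 - (b + 5) = 7 - (5 + b) = 7 + (-5 - b) = 2 - b)
S(-26) + o((-1*1 - 3)²)*(-190) = 4*(-26)² + (2 - (-1*1 - 3)²)*(-190) = 4*676 + (2 - (-1 - 3)²)*(-190) = 2704 + (2 - 1*(-4)²)*(-190) = 2704 + (2 - 1*16)*(-190) = 2704 + (2 - 16)*(-190) = 2704 - 14*(-190) = 2704 + 2660 = 5364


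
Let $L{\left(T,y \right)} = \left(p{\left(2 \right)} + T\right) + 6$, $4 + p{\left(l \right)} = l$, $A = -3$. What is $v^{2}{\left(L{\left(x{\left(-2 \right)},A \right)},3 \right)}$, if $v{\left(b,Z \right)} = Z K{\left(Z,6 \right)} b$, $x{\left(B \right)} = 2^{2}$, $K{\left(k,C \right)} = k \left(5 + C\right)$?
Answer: $627264$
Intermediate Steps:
$p{\left(l \right)} = -4 + l$
$x{\left(B \right)} = 4$
$L{\left(T,y \right)} = 4 + T$ ($L{\left(T,y \right)} = \left(\left(-4 + 2\right) + T\right) + 6 = \left(-2 + T\right) + 6 = 4 + T$)
$v{\left(b,Z \right)} = 11 b Z^{2}$ ($v{\left(b,Z \right)} = Z Z \left(5 + 6\right) b = Z Z 11 b = Z 11 Z b = 11 Z^{2} b = 11 b Z^{2}$)
$v^{2}{\left(L{\left(x{\left(-2 \right)},A \right)},3 \right)} = \left(11 \left(4 + 4\right) 3^{2}\right)^{2} = \left(11 \cdot 8 \cdot 9\right)^{2} = 792^{2} = 627264$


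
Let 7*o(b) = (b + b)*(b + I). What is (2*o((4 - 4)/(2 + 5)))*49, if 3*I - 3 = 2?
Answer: 0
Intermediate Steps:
I = 5/3 (I = 1 + (1/3)*2 = 1 + 2/3 = 5/3 ≈ 1.6667)
o(b) = 2*b*(5/3 + b)/7 (o(b) = ((b + b)*(b + 5/3))/7 = ((2*b)*(5/3 + b))/7 = (2*b*(5/3 + b))/7 = 2*b*(5/3 + b)/7)
(2*o((4 - 4)/(2 + 5)))*49 = (2*(2*((4 - 4)/(2 + 5))*(5 + 3*((4 - 4)/(2 + 5)))/21))*49 = (2*(2*(0/7)*(5 + 3*(0/7))/21))*49 = (2*(2*(0*(1/7))*(5 + 3*(0*(1/7)))/21))*49 = (2*((2/21)*0*(5 + 3*0)))*49 = (2*((2/21)*0*(5 + 0)))*49 = (2*((2/21)*0*5))*49 = (2*0)*49 = 0*49 = 0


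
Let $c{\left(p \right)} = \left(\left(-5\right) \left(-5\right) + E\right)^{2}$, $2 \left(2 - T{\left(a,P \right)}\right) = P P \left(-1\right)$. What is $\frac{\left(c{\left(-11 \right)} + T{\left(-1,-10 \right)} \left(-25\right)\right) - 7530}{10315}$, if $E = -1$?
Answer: $- \frac{8254}{10315} \approx -0.80019$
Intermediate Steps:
$T{\left(a,P \right)} = 2 + \frac{P^{2}}{2}$ ($T{\left(a,P \right)} = 2 - \frac{P P \left(-1\right)}{2} = 2 - \frac{P^{2} \left(-1\right)}{2} = 2 - \frac{\left(-1\right) P^{2}}{2} = 2 + \frac{P^{2}}{2}$)
$c{\left(p \right)} = 576$ ($c{\left(p \right)} = \left(\left(-5\right) \left(-5\right) - 1\right)^{2} = \left(25 - 1\right)^{2} = 24^{2} = 576$)
$\frac{\left(c{\left(-11 \right)} + T{\left(-1,-10 \right)} \left(-25\right)\right) - 7530}{10315} = \frac{\left(576 + \left(2 + \frac{\left(-10\right)^{2}}{2}\right) \left(-25\right)\right) - 7530}{10315} = \left(\left(576 + \left(2 + \frac{1}{2} \cdot 100\right) \left(-25\right)\right) - 7530\right) \frac{1}{10315} = \left(\left(576 + \left(2 + 50\right) \left(-25\right)\right) - 7530\right) \frac{1}{10315} = \left(\left(576 + 52 \left(-25\right)\right) - 7530\right) \frac{1}{10315} = \left(\left(576 - 1300\right) - 7530\right) \frac{1}{10315} = \left(-724 - 7530\right) \frac{1}{10315} = \left(-8254\right) \frac{1}{10315} = - \frac{8254}{10315}$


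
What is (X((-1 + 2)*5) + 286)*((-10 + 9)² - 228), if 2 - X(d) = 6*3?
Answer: -61290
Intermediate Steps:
X(d) = -16 (X(d) = 2 - 6*3 = 2 - 1*18 = 2 - 18 = -16)
(X((-1 + 2)*5) + 286)*((-10 + 9)² - 228) = (-16 + 286)*((-10 + 9)² - 228) = 270*((-1)² - 228) = 270*(1 - 228) = 270*(-227) = -61290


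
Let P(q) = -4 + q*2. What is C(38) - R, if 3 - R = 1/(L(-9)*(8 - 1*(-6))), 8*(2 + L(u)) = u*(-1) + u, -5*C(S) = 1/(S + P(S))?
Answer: -23389/7700 ≈ -3.0375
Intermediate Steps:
P(q) = -4 + 2*q
C(S) = -1/(5*(-4 + 3*S)) (C(S) = -1/(5*(S + (-4 + 2*S))) = -1/(5*(-4 + 3*S)))
L(u) = -2 (L(u) = -2 + (u*(-1) + u)/8 = -2 + (-u + u)/8 = -2 + (⅛)*0 = -2 + 0 = -2)
R = 85/28 (R = 3 - 1/((-2*(8 - 1*(-6)))) = 3 - 1/((-2*(8 + 6))) = 3 - 1/((-2*14)) = 3 - 1/(-28) = 3 - 1*(-1/28) = 3 + 1/28 = 85/28 ≈ 3.0357)
C(38) - R = -1/(-20 + 15*38) - 1*85/28 = -1/(-20 + 570) - 85/28 = -1/550 - 85/28 = -23389/7700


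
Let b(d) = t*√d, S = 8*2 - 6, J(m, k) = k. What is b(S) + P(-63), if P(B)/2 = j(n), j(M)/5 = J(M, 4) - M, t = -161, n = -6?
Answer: 100 - 161*√10 ≈ -409.13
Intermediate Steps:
S = 10 (S = 16 - 6 = 10)
b(d) = -161*√d
j(M) = 20 - 5*M (j(M) = 5*(4 - M) = 20 - 5*M)
P(B) = 100 (P(B) = 2*(20 - 5*(-6)) = 2*(20 + 30) = 2*50 = 100)
b(S) + P(-63) = -161*√10 + 100 = 100 - 161*√10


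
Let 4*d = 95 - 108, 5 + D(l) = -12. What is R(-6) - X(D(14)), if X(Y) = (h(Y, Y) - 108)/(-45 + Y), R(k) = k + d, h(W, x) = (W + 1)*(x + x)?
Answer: -275/124 ≈ -2.2177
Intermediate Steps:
D(l) = -17 (D(l) = -5 - 12 = -17)
h(W, x) = 2*x*(1 + W) (h(W, x) = (1 + W)*(2*x) = 2*x*(1 + W))
d = -13/4 (d = (95 - 108)/4 = (1/4)*(-13) = -13/4 ≈ -3.2500)
R(k) = -13/4 + k (R(k) = k - 13/4 = -13/4 + k)
X(Y) = (-108 + 2*Y*(1 + Y))/(-45 + Y) (X(Y) = (2*Y*(1 + Y) - 108)/(-45 + Y) = (-108 + 2*Y*(1 + Y))/(-45 + Y))
R(-6) - X(D(14)) = (-13/4 - 6) - 2*(-54 - 17*(1 - 17))/(-45 - 17) = -37/4 - 2*(-54 - 17*(-16))/(-62) = -37/4 - 2*(-1)*(-54 + 272)/62 = -37/4 - 2*(-1)*218/62 = -37/4 - 1*(-218/31) = -37/4 + 218/31 = -275/124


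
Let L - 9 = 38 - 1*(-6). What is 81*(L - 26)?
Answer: 2187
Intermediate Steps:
L = 53 (L = 9 + (38 - 1*(-6)) = 9 + (38 + 6) = 9 + 44 = 53)
81*(L - 26) = 81*(53 - 26) = 81*27 = 2187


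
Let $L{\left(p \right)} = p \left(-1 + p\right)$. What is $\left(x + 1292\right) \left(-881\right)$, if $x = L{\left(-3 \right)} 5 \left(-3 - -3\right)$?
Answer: $-1138252$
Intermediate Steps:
$x = 0$ ($x = - 3 \left(-1 - 3\right) 5 \left(-3 - -3\right) = \left(-3\right) \left(-4\right) 5 \left(-3 + 3\right) = 12 \cdot 5 \cdot 0 = 60 \cdot 0 = 0$)
$\left(x + 1292\right) \left(-881\right) = \left(0 + 1292\right) \left(-881\right) = 1292 \left(-881\right) = -1138252$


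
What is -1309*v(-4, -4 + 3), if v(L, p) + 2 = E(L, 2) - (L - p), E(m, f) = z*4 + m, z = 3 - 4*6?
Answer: 113883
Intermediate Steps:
z = -21 (z = 3 - 24 = -21)
E(m, f) = -84 + m (E(m, f) = -21*4 + m = -84 + m)
v(L, p) = -86 + p (v(L, p) = -2 + ((-84 + L) - (L - p)) = -2 + ((-84 + L) + (p - L)) = -2 + (-84 + p) = -86 + p)
-1309*v(-4, -4 + 3) = -1309*(-86 + (-4 + 3)) = -1309*(-86 - 1) = -1309*(-87) = 113883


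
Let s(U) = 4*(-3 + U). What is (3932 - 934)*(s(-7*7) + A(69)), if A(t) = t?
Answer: -416722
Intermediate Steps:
s(U) = -12 + 4*U
(3932 - 934)*(s(-7*7) + A(69)) = (3932 - 934)*((-12 + 4*(-7*7)) + 69) = 2998*((-12 + 4*(-49)) + 69) = 2998*((-12 - 196) + 69) = 2998*(-208 + 69) = 2998*(-139) = -416722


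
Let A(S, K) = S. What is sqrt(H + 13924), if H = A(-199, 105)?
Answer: 15*sqrt(61) ≈ 117.15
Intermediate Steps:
H = -199
sqrt(H + 13924) = sqrt(-199 + 13924) = sqrt(13725) = 15*sqrt(61)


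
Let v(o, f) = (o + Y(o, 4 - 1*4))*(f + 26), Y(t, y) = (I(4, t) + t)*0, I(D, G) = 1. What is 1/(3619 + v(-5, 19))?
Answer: 1/3394 ≈ 0.00029464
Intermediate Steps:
Y(t, y) = 0 (Y(t, y) = (1 + t)*0 = 0)
v(o, f) = o*(26 + f) (v(o, f) = (o + 0)*(f + 26) = o*(26 + f))
1/(3619 + v(-5, 19)) = 1/(3619 - 5*(26 + 19)) = 1/(3619 - 5*45) = 1/(3619 - 225) = 1/3394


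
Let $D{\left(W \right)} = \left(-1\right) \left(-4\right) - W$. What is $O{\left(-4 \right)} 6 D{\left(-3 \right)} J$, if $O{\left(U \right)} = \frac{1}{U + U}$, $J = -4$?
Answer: $21$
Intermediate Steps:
$D{\left(W \right)} = 4 - W$
$O{\left(U \right)} = \frac{1}{2 U}$
$O{\left(-4 \right)} 6 D{\left(-3 \right)} J = \frac{1}{2 \left(-4\right)} 6 \left(4 - -3\right) \left(-4\right) = \frac{1}{2} \left(- \frac{1}{4}\right) 6 \left(4 + 3\right) \left(-4\right) = \left(- \frac{1}{8}\right) 6 \cdot 7 \left(-4\right) = \left(- \frac{3}{4}\right) 7 \left(-4\right) = \left(- \frac{21}{4}\right) \left(-4\right) = 21$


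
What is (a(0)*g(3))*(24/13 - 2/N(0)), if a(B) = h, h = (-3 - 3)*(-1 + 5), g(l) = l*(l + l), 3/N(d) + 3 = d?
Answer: -21600/13 ≈ -1661.5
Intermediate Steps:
N(d) = 3/(-3 + d)
g(l) = 2*l² (g(l) = l*(2*l) = 2*l²)
h = -24 (h = -6*4 = -24)
a(B) = -24
(a(0)*g(3))*(24/13 - 2/N(0)) = (-48*3²)*(24/13 - 2/(3/(-3 + 0))) = (-48*9)*(24*(1/13) - 2/(3/(-3))) = (-24*18)*(24/13 - 2/(3*(-⅓))) = -432*(24/13 - 2/(-1)) = -432*(24/13 - 2*(-1)) = -432*(24/13 + 2) = -432*50/13 = -21600/13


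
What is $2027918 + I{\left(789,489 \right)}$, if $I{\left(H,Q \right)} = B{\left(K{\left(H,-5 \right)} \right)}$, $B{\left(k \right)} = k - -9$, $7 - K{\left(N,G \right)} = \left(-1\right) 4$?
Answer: $2027938$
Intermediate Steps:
$K{\left(N,G \right)} = 11$ ($K{\left(N,G \right)} = 7 - \left(-1\right) 4 = 7 - -4 = 7 + 4 = 11$)
$B{\left(k \right)} = 9 + k$ ($B{\left(k \right)} = k + 9 = 9 + k$)
$I{\left(H,Q \right)} = 20$ ($I{\left(H,Q \right)} = 9 + 11 = 20$)
$2027918 + I{\left(789,489 \right)} = 2027918 + 20 = 2027938$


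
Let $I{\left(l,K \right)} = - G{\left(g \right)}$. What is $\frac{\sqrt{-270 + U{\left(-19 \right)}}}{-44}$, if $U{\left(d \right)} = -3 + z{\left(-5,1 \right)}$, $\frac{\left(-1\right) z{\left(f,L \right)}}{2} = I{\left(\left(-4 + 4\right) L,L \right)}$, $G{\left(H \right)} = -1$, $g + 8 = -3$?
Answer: $- \frac{5 i \sqrt{11}}{44} \approx - 0.37689 i$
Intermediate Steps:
$g = -11$ ($g = -8 - 3 = -11$)
$I{\left(l,K \right)} = 1$ ($I{\left(l,K \right)} = \left(-1\right) \left(-1\right) = 1$)
$z{\left(f,L \right)} = -2$ ($z{\left(f,L \right)} = \left(-2\right) 1 = -2$)
$U{\left(d \right)} = -5$ ($U{\left(d \right)} = -3 - 2 = -5$)
$\frac{\sqrt{-270 + U{\left(-19 \right)}}}{-44} = \frac{\sqrt{-270 - 5}}{-44} = \sqrt{-275} \left(- \frac{1}{44}\right) = 5 i \sqrt{11} \left(- \frac{1}{44}\right) = - \frac{5 i \sqrt{11}}{44}$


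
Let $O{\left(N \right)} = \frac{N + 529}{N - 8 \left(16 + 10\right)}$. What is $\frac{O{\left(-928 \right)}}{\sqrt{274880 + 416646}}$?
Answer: $\frac{399 \sqrt{374}}{18269152} \approx 0.00042237$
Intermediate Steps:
$O{\left(N \right)} = \frac{529 + N}{-208 + N}$ ($O{\left(N \right)} = \frac{529 + N}{N - 208} = \frac{529 + N}{-208 + N}$)
$\frac{O{\left(-928 \right)}}{\sqrt{274880 + 416646}} = \frac{\frac{1}{-208 - 928} \left(529 - 928\right)}{\sqrt{274880 + 416646}} = \frac{\frac{1}{-1136} \left(-399\right)}{\sqrt{691526}} = \frac{\left(- \frac{1}{1136}\right) \left(-399\right)}{43 \sqrt{374}} = \frac{399 \frac{\sqrt{374}}{16082}}{1136} = \frac{399 \sqrt{374}}{18269152}$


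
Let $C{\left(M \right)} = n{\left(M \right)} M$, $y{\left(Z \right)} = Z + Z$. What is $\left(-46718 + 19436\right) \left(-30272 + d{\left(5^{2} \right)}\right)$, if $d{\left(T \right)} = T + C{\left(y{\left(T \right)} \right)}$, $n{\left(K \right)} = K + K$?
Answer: $688788654$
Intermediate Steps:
$n{\left(K \right)} = 2 K$
$y{\left(Z \right)} = 2 Z$
$C{\left(M \right)} = 2 M^{2}$ ($C{\left(M \right)} = 2 M M = 2 M^{2}$)
$d{\left(T \right)} = T + 8 T^{2}$ ($d{\left(T \right)} = T + 2 \left(2 T\right)^{2} = T + 2 \cdot 4 T^{2} = T + 8 T^{2}$)
$\left(-46718 + 19436\right) \left(-30272 + d{\left(5^{2} \right)}\right) = \left(-46718 + 19436\right) \left(-30272 + 5^{2} \left(1 + 8 \cdot 5^{2}\right)\right) = - 27282 \left(-30272 + 25 \left(1 + 8 \cdot 25\right)\right) = - 27282 \left(-30272 + 25 \left(1 + 200\right)\right) = - 27282 \left(-30272 + 25 \cdot 201\right) = - 27282 \left(-30272 + 5025\right) = \left(-27282\right) \left(-25247\right) = 688788654$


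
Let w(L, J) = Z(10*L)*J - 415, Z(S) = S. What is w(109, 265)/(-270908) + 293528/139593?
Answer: 39255576469/37816860444 ≈ 1.0380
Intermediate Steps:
w(L, J) = -415 + 10*J*L (w(L, J) = (10*L)*J - 415 = 10*J*L - 415 = -415 + 10*J*L)
w(109, 265)/(-270908) + 293528/139593 = (-415 + 10*265*109)/(-270908) + 293528/139593 = (-415 + 288850)*(-1/270908) + 293528*(1/139593) = 288435*(-1/270908) + 293528/139593 = -288435/270908 + 293528/139593 = 39255576469/37816860444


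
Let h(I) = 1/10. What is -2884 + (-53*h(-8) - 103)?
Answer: -29923/10 ≈ -2992.3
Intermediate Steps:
h(I) = ⅒
-2884 + (-53*h(-8) - 103) = -2884 + (-53*⅒ - 103) = -2884 + (-53/10 - 103) = -2884 - 1083/10 = -29923/10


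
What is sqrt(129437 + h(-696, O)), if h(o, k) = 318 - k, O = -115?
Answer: 3*sqrt(14430) ≈ 360.38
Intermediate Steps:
sqrt(129437 + h(-696, O)) = sqrt(129437 + (318 - 1*(-115))) = sqrt(129437 + (318 + 115)) = sqrt(129437 + 433) = sqrt(129870) = 3*sqrt(14430)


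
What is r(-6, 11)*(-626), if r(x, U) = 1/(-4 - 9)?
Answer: 626/13 ≈ 48.154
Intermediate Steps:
r(x, U) = -1/13 (r(x, U) = 1/(-13) = -1/13)
r(-6, 11)*(-626) = -1/13*(-626) = 626/13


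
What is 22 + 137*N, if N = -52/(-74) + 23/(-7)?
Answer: -85955/259 ≈ -331.87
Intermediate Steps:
N = -669/259 (N = -52*(-1/74) + 23*(-⅐) = 26/37 - 23/7 = -669/259 ≈ -2.5830)
22 + 137*N = 22 + 137*(-669/259) = 22 - 91653/259 = -85955/259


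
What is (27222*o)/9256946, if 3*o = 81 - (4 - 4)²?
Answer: 367497/4628473 ≈ 0.079399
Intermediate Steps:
o = 27 (o = (81 - (4 - 4)²)/3 = (81 - 1*0²)/3 = (81 - 1*0)/3 = (81 + 0)/3 = (⅓)*81 = 27)
(27222*o)/9256946 = (27222*27)/9256946 = 734994*(1/9256946) = 367497/4628473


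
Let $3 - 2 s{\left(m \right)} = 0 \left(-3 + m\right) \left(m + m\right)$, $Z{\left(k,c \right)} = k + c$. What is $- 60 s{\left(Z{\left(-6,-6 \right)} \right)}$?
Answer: $-90$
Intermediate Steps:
$Z{\left(k,c \right)} = c + k$
$s{\left(m \right)} = \frac{3}{2}$ ($s{\left(m \right)} = \frac{3}{2} - \frac{0 \left(-3 + m\right) \left(m + m\right)}{2} = \frac{3}{2} - \frac{0 \cdot 2 m}{2} = \frac{3}{2} - 0 = \frac{3}{2} + 0 = \frac{3}{2}$)
$- 60 s{\left(Z{\left(-6,-6 \right)} \right)} = \left(-60\right) \frac{3}{2} = -90$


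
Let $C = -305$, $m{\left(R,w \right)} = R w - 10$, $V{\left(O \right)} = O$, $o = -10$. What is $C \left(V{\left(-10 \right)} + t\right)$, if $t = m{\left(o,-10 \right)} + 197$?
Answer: $-84485$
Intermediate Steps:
$m{\left(R,w \right)} = -10 + R w$
$t = 287$ ($t = \left(-10 - -100\right) + 197 = \left(-10 + 100\right) + 197 = 90 + 197 = 287$)
$C \left(V{\left(-10 \right)} + t\right) = - 305 \left(-10 + 287\right) = \left(-305\right) 277 = -84485$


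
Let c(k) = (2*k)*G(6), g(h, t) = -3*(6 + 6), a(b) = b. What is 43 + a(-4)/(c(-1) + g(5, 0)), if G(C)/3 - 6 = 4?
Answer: 1033/24 ≈ 43.042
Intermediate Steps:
G(C) = 30 (G(C) = 18 + 3*4 = 18 + 12 = 30)
g(h, t) = -36 (g(h, t) = -3*12 = -36)
c(k) = 60*k (c(k) = (2*k)*30 = 60*k)
43 + a(-4)/(c(-1) + g(5, 0)) = 43 - 4/(60*(-1) - 36) = 43 - 4/(-60 - 36) = 43 - 4/(-96) = 43 - 1/96*(-4) = 43 + 1/24 = 1033/24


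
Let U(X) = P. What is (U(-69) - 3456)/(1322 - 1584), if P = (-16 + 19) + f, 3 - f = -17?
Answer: 3433/262 ≈ 13.103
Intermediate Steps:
f = 20 (f = 3 - 1*(-17) = 3 + 17 = 20)
P = 23 (P = (-16 + 19) + 20 = 3 + 20 = 23)
U(X) = 23
(U(-69) - 3456)/(1322 - 1584) = (23 - 3456)/(1322 - 1584) = -3433/(-262) = -3433*(-1/262) = 3433/262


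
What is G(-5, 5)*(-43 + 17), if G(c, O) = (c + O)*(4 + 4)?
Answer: 0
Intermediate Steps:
G(c, O) = 8*O + 8*c (G(c, O) = (O + c)*8 = 8*O + 8*c)
G(-5, 5)*(-43 + 17) = (8*5 + 8*(-5))*(-43 + 17) = (40 - 40)*(-26) = 0*(-26) = 0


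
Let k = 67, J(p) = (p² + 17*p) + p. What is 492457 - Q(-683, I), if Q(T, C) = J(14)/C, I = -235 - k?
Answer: 74361231/151 ≈ 4.9246e+5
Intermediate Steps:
J(p) = p² + 18*p
I = -302 (I = -235 - 1*67 = -235 - 67 = -302)
Q(T, C) = 448/C (Q(T, C) = (14*(18 + 14))/C = (14*32)/C = 448/C)
492457 - Q(-683, I) = 492457 - 448/(-302) = 492457 - 448*(-1)/302 = 492457 - 1*(-224/151) = 492457 + 224/151 = 74361231/151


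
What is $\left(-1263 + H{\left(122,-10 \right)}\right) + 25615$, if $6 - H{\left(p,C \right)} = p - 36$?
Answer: $24272$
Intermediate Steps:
$H{\left(p,C \right)} = 42 - p$ ($H{\left(p,C \right)} = 6 - \left(p - 36\right) = 6 - \left(-36 + p\right) = 42 - p$)
$\left(-1263 + H{\left(122,-10 \right)}\right) + 25615 = \left(-1263 + \left(42 - 122\right)\right) + 25615 = \left(-1263 - 80\right) + 25615 = -1343 + 25615 = 24272$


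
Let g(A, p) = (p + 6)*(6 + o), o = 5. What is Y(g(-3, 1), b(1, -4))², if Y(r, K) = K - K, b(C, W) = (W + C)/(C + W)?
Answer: 0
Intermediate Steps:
b(C, W) = 1 (b(C, W) = (C + W)/(C + W) = 1)
g(A, p) = 66 + 11*p (g(A, p) = (p + 6)*(6 + 5) = (6 + p)*11 = 66 + 11*p)
Y(r, K) = 0
Y(g(-3, 1), b(1, -4))² = 0² = 0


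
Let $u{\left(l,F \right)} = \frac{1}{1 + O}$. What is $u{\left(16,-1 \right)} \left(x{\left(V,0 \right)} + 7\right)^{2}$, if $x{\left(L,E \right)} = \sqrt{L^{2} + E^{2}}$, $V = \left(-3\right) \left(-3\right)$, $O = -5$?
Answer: $-64$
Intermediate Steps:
$V = 9$
$u{\left(l,F \right)} = - \frac{1}{4}$ ($u{\left(l,F \right)} = \frac{1}{1 - 5} = \frac{1}{-4} = - \frac{1}{4}$)
$x{\left(L,E \right)} = \sqrt{E^{2} + L^{2}}$
$u{\left(16,-1 \right)} \left(x{\left(V,0 \right)} + 7\right)^{2} = - \frac{\left(\sqrt{0^{2} + 9^{2}} + 7\right)^{2}}{4} = - \frac{\left(\sqrt{0 + 81} + 7\right)^{2}}{4} = - \frac{\left(\sqrt{81} + 7\right)^{2}}{4} = - \frac{\left(9 + 7\right)^{2}}{4} = - \frac{16^{2}}{4} = \left(- \frac{1}{4}\right) 256 = -64$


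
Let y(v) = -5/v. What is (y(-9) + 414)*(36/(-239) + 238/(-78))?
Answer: -8565515/6453 ≈ -1327.4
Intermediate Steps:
(y(-9) + 414)*(36/(-239) + 238/(-78)) = (-5/(-9) + 414)*(36/(-239) + 238/(-78)) = (-5*(-⅑) + 414)*(36*(-1/239) + 238*(-1/78)) = (5/9 + 414)*(-36/239 - 119/39) = (3731/9)*(-29845/9321) = -8565515/6453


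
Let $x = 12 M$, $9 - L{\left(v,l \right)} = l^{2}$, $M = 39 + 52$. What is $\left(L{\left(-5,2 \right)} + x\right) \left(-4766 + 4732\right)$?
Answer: $-37298$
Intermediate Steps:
$M = 91$
$L{\left(v,l \right)} = 9 - l^{2}$
$x = 1092$ ($x = 12 \cdot 91 = 1092$)
$\left(L{\left(-5,2 \right)} + x\right) \left(-4766 + 4732\right) = \left(\left(9 - 2^{2}\right) + 1092\right) \left(-4766 + 4732\right) = \left(\left(9 - 4\right) + 1092\right) \left(-34\right) = \left(5 + 1092\right) \left(-34\right) = 1097 \left(-34\right) = -37298$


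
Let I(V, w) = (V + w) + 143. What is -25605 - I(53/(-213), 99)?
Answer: -5505358/213 ≈ -25847.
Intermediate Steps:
I(V, w) = 143 + V + w
-25605 - I(53/(-213), 99) = -25605 - (143 + 53/(-213) + 99) = -25605 - (143 + 53*(-1/213) + 99) = -25605 - (143 - 53/213 + 99) = -25605 - 1*51493/213 = -25605 - 51493/213 = -5505358/213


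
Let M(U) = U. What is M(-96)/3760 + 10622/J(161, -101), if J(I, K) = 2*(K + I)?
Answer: 49909/564 ≈ 88.491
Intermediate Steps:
J(I, K) = 2*I + 2*K (J(I, K) = 2*(I + K) = 2*I + 2*K)
M(-96)/3760 + 10622/J(161, -101) = -96/3760 + 10622/(2*161 + 2*(-101)) = -96*1/3760 + 10622/(322 - 202) = -6/235 + 10622/120 = -6/235 + 10622*(1/120) = -6/235 + 5311/60 = 49909/564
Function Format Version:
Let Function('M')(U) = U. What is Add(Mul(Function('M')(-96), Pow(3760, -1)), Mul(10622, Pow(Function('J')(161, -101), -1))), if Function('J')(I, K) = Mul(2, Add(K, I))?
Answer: Rational(49909, 564) ≈ 88.491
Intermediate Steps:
Function('J')(I, K) = Add(Mul(2, I), Mul(2, K)) (Function('J')(I, K) = Mul(2, Add(I, K)) = Add(Mul(2, I), Mul(2, K)))
Add(Mul(Function('M')(-96), Pow(3760, -1)), Mul(10622, Pow(Function('J')(161, -101), -1))) = Add(Mul(-96, Pow(3760, -1)), Mul(10622, Pow(Add(Mul(2, 161), Mul(2, -101)), -1))) = Add(Mul(-96, Rational(1, 3760)), Mul(10622, Pow(Add(322, -202), -1))) = Add(Rational(-6, 235), Mul(10622, Pow(120, -1))) = Add(Rational(-6, 235), Mul(10622, Rational(1, 120))) = Add(Rational(-6, 235), Rational(5311, 60)) = Rational(49909, 564)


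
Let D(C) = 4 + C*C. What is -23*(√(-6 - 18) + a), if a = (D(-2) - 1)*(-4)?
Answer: 644 - 46*I*√6 ≈ 644.0 - 112.68*I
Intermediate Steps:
D(C) = 4 + C²
a = -28 (a = ((4 + (-2)²) - 1)*(-4) = ((4 + 4) - 1)*(-4) = (8 - 1)*(-4) = 7*(-4) = -28)
-23*(√(-6 - 18) + a) = -23*(√(-6 - 18) - 28) = -23*(√(-24) - 28) = -23*(2*I*√6 - 28) = -23*(-28 + 2*I*√6) = 644 - 46*I*√6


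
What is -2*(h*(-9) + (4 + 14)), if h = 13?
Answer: 198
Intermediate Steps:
-2*(h*(-9) + (4 + 14)) = -2*(13*(-9) + (4 + 14)) = -2*(-117 + 18) = -2*(-99) = 198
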